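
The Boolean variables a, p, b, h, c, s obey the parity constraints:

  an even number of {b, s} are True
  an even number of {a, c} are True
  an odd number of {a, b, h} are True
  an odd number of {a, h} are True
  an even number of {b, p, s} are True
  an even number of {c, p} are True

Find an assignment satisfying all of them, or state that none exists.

a: False; p: False; b: False; h: True; c: False; s: False

{b, s}: 0 true → even ✓
{a, c}: 0 true → even ✓
{a, b, h}: 1 true → odd ✓
{a, h}: 1 true → odd ✓
{b, p, s}: 0 true → even ✓
{c, p}: 0 true → even ✓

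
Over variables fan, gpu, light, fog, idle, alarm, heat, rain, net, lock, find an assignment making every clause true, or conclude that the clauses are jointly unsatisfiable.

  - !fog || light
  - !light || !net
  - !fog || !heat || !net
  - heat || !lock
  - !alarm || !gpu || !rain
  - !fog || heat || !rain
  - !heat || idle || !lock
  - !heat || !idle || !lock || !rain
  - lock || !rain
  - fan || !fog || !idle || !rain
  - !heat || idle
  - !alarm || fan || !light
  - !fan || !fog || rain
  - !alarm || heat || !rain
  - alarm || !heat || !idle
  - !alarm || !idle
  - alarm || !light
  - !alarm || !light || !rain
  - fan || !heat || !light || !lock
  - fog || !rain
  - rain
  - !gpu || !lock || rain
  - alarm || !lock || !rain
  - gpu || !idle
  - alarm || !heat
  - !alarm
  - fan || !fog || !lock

Case alarm = True:
  Clause (!alarm) is falsified — contradiction.
Case alarm = False:
  (alarm || !light) forces light = False.
  (!fog || light) forces fog = False.
  (fog || !rain) forces rain = False.
  Clause (rain) is falsified — contradiction.
Both cases fail, so the formula is unsatisfiable.

No satisfying assignment exists.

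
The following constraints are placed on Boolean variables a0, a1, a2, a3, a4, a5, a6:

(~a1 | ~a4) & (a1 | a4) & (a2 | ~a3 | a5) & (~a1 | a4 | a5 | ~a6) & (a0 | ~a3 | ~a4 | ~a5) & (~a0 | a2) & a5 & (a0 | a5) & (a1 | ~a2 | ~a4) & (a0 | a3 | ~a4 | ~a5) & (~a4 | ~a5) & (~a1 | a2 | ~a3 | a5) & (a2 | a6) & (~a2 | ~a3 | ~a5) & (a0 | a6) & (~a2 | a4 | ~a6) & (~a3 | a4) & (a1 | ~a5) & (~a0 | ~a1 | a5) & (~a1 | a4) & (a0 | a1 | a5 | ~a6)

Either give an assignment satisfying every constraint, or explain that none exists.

Case a5 = True:
  (~a4 | ~a5) forces a4 = False.
  (a1 | a4) forces a1 = True.
  Clause (~a1 | a4) is falsified — contradiction.
Case a5 = False:
  Clause (a5) is falsified — contradiction.
Both cases fail, so the formula is unsatisfiable.

Unsatisfiable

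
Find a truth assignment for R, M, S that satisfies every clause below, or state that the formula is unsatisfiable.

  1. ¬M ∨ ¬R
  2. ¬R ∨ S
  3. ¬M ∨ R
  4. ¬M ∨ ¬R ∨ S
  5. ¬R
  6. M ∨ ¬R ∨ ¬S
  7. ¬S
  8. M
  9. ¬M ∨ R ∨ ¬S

No satisfying assignment exists.

Case R = True:
  Clause (¬R) is falsified — contradiction.
Case R = False:
  (¬M ∨ R) forces M = False.
  Clause (M) is falsified — contradiction.
Both cases fail, so the formula is unsatisfiable.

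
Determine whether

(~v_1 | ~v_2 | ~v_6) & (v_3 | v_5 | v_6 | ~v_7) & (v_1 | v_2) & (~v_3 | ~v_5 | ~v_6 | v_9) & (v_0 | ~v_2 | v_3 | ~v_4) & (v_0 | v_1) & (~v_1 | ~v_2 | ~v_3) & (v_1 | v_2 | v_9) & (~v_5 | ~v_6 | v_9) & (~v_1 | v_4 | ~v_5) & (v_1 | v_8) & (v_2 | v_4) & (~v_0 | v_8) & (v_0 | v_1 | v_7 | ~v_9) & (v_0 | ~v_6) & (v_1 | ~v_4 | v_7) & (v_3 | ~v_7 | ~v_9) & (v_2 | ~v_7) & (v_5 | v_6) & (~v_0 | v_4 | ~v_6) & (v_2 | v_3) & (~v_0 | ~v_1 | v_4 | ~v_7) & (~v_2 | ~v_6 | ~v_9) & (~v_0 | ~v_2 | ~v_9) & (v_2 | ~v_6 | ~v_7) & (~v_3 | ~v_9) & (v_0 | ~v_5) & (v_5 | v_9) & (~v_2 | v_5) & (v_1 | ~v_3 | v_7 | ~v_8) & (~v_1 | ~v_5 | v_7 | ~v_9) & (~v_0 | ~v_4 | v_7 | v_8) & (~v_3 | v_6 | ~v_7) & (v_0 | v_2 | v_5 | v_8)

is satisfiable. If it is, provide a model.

v_0: True; v_1: False; v_2: True; v_3: False; v_4: False; v_5: True; v_6: False; v_7: False; v_8: True; v_9: False

Try v_0 = False:
  (v_0 | v_1) forces v_1 = True.
  (v_0 | ~v_6) forces v_6 = False.
  (v_5 | v_6) forces v_5 = True.
  clause (v_0 | ~v_5) is falsified — backtrack.
So v_0 = True.
  then (~v_0 | v_8) forces v_8 = True.
Set v_1 = False.
  then (v_1 | v_2) forces v_2 = True.
  then (~v_0 | ~v_2 | ~v_9) forces v_9 = False.
  then (v_5 | v_9) forces v_5 = True.
  then (~v_5 | ~v_6 | v_9) forces v_6 = False.
Try v_3 = True:
  (v_1 | ~v_3 | v_7 | ~v_8) forces v_7 = True.
  clause (~v_3 | v_6 | ~v_7) is falsified — backtrack.
So v_3 = False.
Set v_4 = False.
Set v_7 = False.
All clauses satisfied.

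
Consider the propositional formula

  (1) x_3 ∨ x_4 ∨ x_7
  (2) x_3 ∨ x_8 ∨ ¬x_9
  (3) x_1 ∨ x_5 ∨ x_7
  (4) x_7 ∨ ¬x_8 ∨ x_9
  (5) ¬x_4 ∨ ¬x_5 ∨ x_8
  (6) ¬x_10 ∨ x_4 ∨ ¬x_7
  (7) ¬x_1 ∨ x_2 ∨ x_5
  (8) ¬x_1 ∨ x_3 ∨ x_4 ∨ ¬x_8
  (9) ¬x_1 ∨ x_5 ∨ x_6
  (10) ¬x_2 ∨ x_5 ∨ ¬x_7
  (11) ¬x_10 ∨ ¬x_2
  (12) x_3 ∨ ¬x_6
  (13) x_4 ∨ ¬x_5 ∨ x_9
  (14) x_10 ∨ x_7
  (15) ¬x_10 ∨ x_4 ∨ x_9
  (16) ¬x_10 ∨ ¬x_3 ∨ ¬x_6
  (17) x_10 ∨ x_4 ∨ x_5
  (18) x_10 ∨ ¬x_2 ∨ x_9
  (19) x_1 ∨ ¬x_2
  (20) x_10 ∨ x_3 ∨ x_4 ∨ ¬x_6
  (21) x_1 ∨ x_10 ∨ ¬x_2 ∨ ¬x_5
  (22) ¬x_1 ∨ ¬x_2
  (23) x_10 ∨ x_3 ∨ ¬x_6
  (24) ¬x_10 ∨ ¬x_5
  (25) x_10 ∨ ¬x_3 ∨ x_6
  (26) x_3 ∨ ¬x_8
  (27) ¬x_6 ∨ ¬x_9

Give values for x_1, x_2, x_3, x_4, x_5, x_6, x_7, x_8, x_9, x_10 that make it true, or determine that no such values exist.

x_1 = False; x_2 = False; x_3 = True; x_4 = True; x_5 = False; x_6 = False; x_7 = True; x_8 = False; x_9 = True; x_10 = True

Set x_1 = False.
  then (x_1 ∨ ¬x_2) forces x_2 = False.
Set x_3 = True.
Set x_4 = True.
Set x_5 = False.
  then (x_1 ∨ x_5 ∨ x_7) forces x_7 = True.
Set x_6 = False.
  then (x_10 ∨ ¬x_3 ∨ x_6) forces x_10 = True.
Set x_8 = False.
Set x_9 = True.
All clauses satisfied.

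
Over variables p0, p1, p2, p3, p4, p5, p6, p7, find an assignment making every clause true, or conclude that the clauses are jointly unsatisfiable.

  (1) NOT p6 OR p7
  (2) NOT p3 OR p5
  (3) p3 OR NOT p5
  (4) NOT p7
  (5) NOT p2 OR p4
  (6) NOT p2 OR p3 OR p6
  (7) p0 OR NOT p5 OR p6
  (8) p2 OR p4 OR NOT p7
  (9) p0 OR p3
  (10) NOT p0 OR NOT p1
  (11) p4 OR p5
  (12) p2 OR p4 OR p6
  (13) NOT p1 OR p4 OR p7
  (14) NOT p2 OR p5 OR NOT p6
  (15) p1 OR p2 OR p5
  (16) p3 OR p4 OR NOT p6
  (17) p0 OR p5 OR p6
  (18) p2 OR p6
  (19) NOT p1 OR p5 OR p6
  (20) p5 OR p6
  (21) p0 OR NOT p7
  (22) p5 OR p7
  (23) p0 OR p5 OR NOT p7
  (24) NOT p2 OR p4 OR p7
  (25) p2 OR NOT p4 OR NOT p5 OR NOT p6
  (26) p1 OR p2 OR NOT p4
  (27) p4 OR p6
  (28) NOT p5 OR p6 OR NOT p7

Unit clause (NOT p7) forces p7 = False.
In (p5 OR p7) only p5 is left, so p5 = True.
In (NOT p6 OR p7) only NOT p6 is left, so p6 = False.
In (p3 OR NOT p5) only p3 is left, so p3 = True.
In (p0 OR NOT p5 OR p6) only p0 is left, so p0 = True.
In (NOT p0 OR NOT p1) only NOT p1 is left, so p1 = False.
In (p2 OR p6) only p2 is left, so p2 = True.
In (NOT p2 OR p4 OR p7) only p4 is left, so p4 = True.
All clauses satisfied.

p0 = True, p1 = False, p2 = True, p3 = True, p4 = True, p5 = True, p6 = False, p7 = False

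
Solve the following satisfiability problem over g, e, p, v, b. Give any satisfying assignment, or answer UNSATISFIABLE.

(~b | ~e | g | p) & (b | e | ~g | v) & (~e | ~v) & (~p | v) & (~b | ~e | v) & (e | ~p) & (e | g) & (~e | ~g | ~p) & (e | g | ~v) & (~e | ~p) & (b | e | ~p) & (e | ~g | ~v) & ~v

g=T; e=F; p=F; v=F; b=T

Unit clause (~v) forces v = False.
In (~p | v) only ~p is left, so p = False.
Set g = True.
Set e = False.
  then (b | e | ~g | v) forces b = True.
All clauses satisfied.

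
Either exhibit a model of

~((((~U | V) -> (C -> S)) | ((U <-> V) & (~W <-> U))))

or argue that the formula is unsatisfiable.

V=T, W=T, C=T, S=F, U=T

  ~((((~U | V) -> (C -> S)) | ((U <-> V) & (~W <-> U)))) = True
    ((~U | V) -> (C -> S)) | ((U <-> V) & (~W <-> U)) = False
      (~U | V) -> (C -> S) = False
        ~U | V = True
          ~U = False
        C -> S = False
      (U <-> V) & (~W <-> U) = False
        U <-> V = True
        ~W <-> U = False
          ~W = False
The formula evaluates to True.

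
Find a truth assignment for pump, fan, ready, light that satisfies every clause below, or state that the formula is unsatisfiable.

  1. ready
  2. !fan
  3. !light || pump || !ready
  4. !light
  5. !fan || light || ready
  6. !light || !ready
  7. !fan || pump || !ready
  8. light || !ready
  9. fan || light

The formula is unsatisfiable.

Case light = True:
  Clause (!light) is falsified — contradiction.
Case light = False:
  (ready) forces ready = True.
  Clause (light || !ready) is falsified — contradiction.
Both cases fail, so the formula is unsatisfiable.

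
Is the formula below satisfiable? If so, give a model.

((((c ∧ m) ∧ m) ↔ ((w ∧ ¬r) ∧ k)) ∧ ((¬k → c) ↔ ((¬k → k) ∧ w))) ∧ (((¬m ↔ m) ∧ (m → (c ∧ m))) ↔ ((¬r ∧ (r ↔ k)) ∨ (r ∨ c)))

UNSATISFIABLE

Case c = True: the formula simplifies to (((m ∧ m) ↔ ((w ∧ ¬r) ∧ k)) ∧ ((¬k → k) ∧ w)) ∧ ((¬m ↔ m) ∧ (m → m)).
  m = True: the conjunct ¬m ↔ m becomes ¬True ↔ True = False.
  m = False: the conjunct ¬m ↔ m becomes ¬False ↔ False = False.
Case c = False: the formula simplifies to (¬(((w ∧ ¬r) ∧ k)) ∧ (k ↔ ((¬k → k) ∧ w))) ∧ (((¬m ↔ m) ∧ ¬m) ↔ ((¬r ∧ (r ↔ k)) ∨ r)).
  k = True: simplifies to (¬((w ∧ ¬r)) ∧ w) ∧ (((¬m ↔ m) ∧ ¬m) ↔ ((¬r ∧ r) ∨ r)).
    w = True: simplifies to ¬(¬r) ∧ (((¬m ↔ m) ∧ ¬m) ↔ ((¬r ∧ r) ∨ r)).
      r = True: simplifies to (¬m ↔ m) ∧ ¬m.
        m = True: the conjunct ¬m ↔ m becomes ¬True ↔ True = False.
        m = False: the conjunct ¬m ↔ m becomes ¬False ↔ False = False.
      r = False: the conjunct ¬(¬r) becomes ¬(¬False) = False.
    w = False: the conjunct w is False.
  k = False: simplifies to ((¬m ↔ m) ∧ ¬m) ↔ ((¬r ∧ ¬r) ∨ r).
    r = True: simplifies to (¬m ↔ m) ∧ ¬m.
      m = True: the conjunct ¬m ↔ m becomes ¬True ↔ True = False.
      m = False: the conjunct ¬m ↔ m becomes ¬False ↔ False = False.
    r = False: simplifies to (¬m ↔ m) ∧ ¬m.
      m = True: the conjunct ¬m ↔ m becomes ¬True ↔ True = False.
      m = False: the conjunct ¬m ↔ m becomes ¬False ↔ False = False.
Both cases fail — unsatisfiable.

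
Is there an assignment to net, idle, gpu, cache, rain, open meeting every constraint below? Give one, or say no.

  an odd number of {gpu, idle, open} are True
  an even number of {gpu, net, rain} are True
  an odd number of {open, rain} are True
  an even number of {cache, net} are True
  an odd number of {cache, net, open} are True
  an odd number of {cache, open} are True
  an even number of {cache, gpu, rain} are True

net = False, idle = False, gpu = False, cache = False, rain = False, open = True

{gpu, idle, open}: 1 true → odd ✓
{gpu, net, rain}: 0 true → even ✓
{open, rain}: 1 true → odd ✓
{cache, net}: 0 true → even ✓
{cache, net, open}: 1 true → odd ✓
{cache, open}: 1 true → odd ✓
{cache, gpu, rain}: 0 true → even ✓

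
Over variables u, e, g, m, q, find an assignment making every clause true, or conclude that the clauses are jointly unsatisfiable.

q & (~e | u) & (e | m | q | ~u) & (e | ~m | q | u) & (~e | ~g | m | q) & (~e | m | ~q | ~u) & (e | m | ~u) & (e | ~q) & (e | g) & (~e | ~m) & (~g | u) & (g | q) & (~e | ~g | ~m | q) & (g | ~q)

The formula is unsatisfiable.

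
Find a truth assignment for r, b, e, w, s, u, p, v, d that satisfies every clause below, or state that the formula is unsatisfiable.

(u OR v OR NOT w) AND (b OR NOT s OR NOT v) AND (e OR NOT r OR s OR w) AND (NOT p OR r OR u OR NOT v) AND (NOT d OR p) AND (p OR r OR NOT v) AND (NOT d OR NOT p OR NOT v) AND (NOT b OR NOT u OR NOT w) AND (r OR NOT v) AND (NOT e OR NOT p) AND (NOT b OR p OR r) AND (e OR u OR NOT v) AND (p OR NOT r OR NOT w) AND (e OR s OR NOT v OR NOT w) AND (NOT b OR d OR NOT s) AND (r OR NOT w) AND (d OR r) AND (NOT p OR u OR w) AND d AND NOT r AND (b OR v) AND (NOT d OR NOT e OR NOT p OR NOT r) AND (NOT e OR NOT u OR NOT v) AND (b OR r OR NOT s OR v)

r=F, b=T, e=F, w=F, s=F, u=T, p=T, v=F, d=T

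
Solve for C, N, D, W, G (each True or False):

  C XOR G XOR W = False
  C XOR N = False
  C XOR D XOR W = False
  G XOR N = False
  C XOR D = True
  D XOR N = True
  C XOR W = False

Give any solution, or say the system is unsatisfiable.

Adding constraints 1, 2, 3, 4, 5 mod 2: every variable appears an even number of times on the left, so the left side is 0.
But the right sides sum to 1 (mod 2). 0 ≠ 1 — the system is inconsistent.

No satisfying assignment exists.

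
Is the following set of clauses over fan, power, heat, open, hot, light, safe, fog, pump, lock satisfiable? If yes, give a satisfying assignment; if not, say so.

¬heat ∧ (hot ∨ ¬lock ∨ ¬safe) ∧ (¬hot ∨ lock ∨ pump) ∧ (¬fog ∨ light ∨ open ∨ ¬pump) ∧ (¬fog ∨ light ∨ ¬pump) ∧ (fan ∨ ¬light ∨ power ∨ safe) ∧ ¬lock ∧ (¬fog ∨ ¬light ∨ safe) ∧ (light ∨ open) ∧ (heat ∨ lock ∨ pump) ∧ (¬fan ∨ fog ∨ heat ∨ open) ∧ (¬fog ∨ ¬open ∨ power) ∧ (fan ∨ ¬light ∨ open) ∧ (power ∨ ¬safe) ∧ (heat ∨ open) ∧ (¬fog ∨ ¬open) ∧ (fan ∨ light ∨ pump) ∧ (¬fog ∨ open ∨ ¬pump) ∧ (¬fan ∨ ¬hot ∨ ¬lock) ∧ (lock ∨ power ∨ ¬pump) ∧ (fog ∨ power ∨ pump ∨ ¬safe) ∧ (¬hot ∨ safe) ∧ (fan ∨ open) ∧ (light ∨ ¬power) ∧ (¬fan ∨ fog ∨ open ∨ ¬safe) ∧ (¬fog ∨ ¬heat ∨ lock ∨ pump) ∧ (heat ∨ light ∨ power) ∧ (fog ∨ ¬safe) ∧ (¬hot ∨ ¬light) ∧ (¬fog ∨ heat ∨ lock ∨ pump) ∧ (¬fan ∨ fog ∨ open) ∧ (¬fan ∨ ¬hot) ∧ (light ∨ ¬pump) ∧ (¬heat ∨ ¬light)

fan: False, power: True, heat: False, open: True, hot: False, light: True, safe: False, fog: False, pump: True, lock: False

Unit clause (¬heat) forces heat = False.
Unit clause (¬lock) forces lock = False.
In (heat ∨ lock ∨ pump) only pump is left, so pump = True.
In (heat ∨ open) only open is left, so open = True.
In (¬fog ∨ ¬open) only ¬fog is left, so fog = False.
In (lock ∨ power ∨ ¬pump) only power is left, so power = True.
In (light ∨ ¬power) only light is left, so light = True.
In (fog ∨ ¬safe) only ¬safe is left, so safe = False.
In (¬hot ∨ ¬light) only ¬hot is left, so hot = False.
Set fan = False.
All clauses satisfied.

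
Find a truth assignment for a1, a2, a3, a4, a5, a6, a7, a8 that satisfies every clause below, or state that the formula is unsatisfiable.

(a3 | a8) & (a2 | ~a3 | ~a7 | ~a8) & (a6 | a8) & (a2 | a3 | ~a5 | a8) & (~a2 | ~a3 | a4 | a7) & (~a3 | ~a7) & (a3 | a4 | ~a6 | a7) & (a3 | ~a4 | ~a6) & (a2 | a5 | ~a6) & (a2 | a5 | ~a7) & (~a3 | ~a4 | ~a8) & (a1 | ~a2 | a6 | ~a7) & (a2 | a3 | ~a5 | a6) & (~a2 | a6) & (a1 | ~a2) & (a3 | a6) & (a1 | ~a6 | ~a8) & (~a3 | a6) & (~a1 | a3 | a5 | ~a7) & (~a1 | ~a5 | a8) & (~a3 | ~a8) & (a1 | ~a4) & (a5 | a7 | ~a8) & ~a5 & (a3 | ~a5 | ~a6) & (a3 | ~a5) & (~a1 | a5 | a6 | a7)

Unit clause (~a5) forces a5 = False.
Set a1 = True.
Set a2 = True.
  then (~a2 | a6) forces a6 = True.
Set a3 = True.
  then (~a3 | ~a7) forces a7 = False.
  then (~a3 | ~a8) forces a8 = False.
  then (~a2 | ~a3 | a4 | a7) forces a4 = True.
All clauses satisfied.

a1 = True; a2 = True; a3 = True; a4 = True; a5 = False; a6 = True; a7 = False; a8 = False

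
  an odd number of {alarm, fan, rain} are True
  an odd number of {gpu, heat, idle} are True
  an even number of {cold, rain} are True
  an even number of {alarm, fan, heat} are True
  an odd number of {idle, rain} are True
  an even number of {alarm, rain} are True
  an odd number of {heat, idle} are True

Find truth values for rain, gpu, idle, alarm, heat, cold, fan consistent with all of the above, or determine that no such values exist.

Adding constraints 1, 4, 5, 7 mod 2: every variable appears an even number of times on the left, so the left side is 0.
But the right sides sum to 1 (mod 2). 0 ≠ 1 — the system is inconsistent.

No satisfying assignment exists.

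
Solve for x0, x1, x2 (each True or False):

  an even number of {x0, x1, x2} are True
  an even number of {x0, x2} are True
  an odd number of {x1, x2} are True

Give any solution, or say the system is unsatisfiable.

x0 = True, x1 = False, x2 = True

{x0, x1, x2}: 2 true → even ✓
{x0, x2}: 2 true → even ✓
{x1, x2}: 1 true → odd ✓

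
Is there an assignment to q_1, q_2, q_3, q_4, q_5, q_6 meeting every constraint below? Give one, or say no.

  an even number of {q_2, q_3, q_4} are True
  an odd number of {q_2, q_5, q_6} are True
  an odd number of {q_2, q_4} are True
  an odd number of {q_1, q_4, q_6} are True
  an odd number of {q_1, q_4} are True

q_1: False, q_2: False, q_3: True, q_4: True, q_5: True, q_6: False

{q_2, q_3, q_4}: 2 true → even ✓
{q_2, q_5, q_6}: 1 true → odd ✓
{q_2, q_4}: 1 true → odd ✓
{q_1, q_4, q_6}: 1 true → odd ✓
{q_1, q_4}: 1 true → odd ✓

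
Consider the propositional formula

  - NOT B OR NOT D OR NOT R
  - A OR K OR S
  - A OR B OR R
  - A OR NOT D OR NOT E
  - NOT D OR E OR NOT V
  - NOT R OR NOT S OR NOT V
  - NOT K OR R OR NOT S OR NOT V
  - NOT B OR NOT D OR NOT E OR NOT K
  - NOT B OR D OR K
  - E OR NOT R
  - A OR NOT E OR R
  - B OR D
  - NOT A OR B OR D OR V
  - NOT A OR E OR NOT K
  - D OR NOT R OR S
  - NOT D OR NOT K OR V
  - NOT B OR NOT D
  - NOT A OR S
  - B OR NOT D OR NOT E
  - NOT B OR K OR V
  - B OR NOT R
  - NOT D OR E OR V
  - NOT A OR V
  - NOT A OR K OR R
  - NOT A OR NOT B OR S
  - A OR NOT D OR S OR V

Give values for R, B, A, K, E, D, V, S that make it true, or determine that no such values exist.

Set R = False.
Set B = True.
  then (NOT B OR NOT D) forces D = False.
  then (NOT B OR D OR K) forces K = True.
Set A = False.
  then (A OR NOT E OR R) forces E = False.
Set V = True.
  then (NOT K OR R OR NOT S OR NOT V) forces S = False.
All clauses satisfied.

R=F, B=T, A=F, K=T, E=F, D=F, V=T, S=F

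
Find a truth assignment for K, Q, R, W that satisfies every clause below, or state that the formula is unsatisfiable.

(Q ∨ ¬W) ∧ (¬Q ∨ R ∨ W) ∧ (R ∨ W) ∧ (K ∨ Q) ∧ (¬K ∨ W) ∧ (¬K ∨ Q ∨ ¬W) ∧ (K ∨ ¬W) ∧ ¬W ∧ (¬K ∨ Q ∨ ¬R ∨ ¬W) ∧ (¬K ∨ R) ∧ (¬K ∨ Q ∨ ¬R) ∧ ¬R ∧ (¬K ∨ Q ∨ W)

Case R = True:
  Clause (¬R) is falsified — contradiction.
Case R = False:
  (R ∨ W) forces W = True.
  Clause (¬W) is falsified — contradiction.
Both cases fail, so the formula is unsatisfiable.

UNSATISFIABLE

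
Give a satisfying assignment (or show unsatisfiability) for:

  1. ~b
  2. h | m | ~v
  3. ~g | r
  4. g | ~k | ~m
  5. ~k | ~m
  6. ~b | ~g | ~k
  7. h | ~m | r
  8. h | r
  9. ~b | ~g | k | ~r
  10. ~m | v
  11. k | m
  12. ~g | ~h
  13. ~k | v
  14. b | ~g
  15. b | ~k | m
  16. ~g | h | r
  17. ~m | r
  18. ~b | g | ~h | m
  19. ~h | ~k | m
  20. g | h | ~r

r = True; b = False; g = False; v = True; h = True; m = True; k = False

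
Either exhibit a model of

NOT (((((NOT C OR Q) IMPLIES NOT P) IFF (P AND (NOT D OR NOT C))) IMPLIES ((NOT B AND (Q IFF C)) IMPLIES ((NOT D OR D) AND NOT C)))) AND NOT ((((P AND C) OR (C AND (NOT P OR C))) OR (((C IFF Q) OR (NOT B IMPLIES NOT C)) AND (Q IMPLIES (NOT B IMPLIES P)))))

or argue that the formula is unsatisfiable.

No satisfying assignment exists.

Case C = True: the conjunct NOT ((((P AND C) OR (C AND (NOT P OR C))) OR (((C IFF Q) OR (NOT B IMPLIES NOT C)) AND (Q IMPLIES (NOT B IMPLIES P))))) becomes NOT ((True OR ((Q OR B) AND (Q IMPLIES (NOT B IMPLIES P))))) = False.
Case C = False: the formula simplifies to NOT (((NOT P IFF P) IMPLIES ((NOT B AND NOT Q) IMPLIES (NOT D OR D)))) AND NOT ((Q IMPLIES (NOT B IMPLIES P))).
  Q = True: the conjunct NOT (((NOT P IFF P) IMPLIES ((NOT B AND NOT Q) IMPLIES (NOT D OR D)))) becomes NOT (((NOT P IFF P) IMPLIES True)) = False.
  Q = False: the conjunct NOT ((Q IMPLIES (NOT B IMPLIES P))) becomes NOT ((False IMPLIES (NOT B IMPLIES P))) = False.
Both cases fail — unsatisfiable.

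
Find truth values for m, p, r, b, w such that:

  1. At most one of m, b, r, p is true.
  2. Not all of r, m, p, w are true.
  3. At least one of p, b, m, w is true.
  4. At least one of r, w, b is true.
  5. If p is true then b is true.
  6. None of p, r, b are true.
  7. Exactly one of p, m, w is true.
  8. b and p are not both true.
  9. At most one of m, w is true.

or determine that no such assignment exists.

m: False, p: False, r: False, b: False, w: True

  (1) {m, b, r, p}: 0 true — at most one ✓
  (2) {r, m, p, w}: 1/4 true — not all ✓
  (3) {p, b, m, w}: 1 true — at least one ✓
  (4) {r, w, b}: 1 true — at least one ✓
  (5) p=F ⇒ b: vacuous ✓
  (6) {p, r, b}: 0 true — none ✓
  (7) {p, m, w}: 1 true — exactly one ✓
  (8) b=F, p=F — not both ✓
  (9) {m, w}: 1 true — at most one ✓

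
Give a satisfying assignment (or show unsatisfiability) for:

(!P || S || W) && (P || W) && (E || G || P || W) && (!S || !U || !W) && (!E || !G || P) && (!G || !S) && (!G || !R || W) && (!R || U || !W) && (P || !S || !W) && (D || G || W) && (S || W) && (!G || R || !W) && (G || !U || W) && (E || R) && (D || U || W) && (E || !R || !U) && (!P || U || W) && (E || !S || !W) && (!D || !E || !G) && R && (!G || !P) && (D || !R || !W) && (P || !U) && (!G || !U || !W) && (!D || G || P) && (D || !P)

G = False; P = True; R = True; U = True; E = True; S = False; D = True; W = True

Unit clause (R) forces R = True.
Try G = True:
  (!G || !S) forces S = False.
  (!G || !R || W) forces W = True.
  (!R || U || !W) forces U = True.
  clause (!G || !U || !W) is falsified — backtrack.
So G = False.
Try P = False:
  (P || W) forces W = True.
  (!R || U || !W) forces U = True.
  clause (P || !U) is falsified — backtrack.
So P = True.
  then (D || !P) forces D = True.
Set U = True.
  then (G || !U || W) forces W = True.
  then (E || !R || !U) forces E = True.
  then (!S || !U || !W) forces S = False.
All clauses satisfied.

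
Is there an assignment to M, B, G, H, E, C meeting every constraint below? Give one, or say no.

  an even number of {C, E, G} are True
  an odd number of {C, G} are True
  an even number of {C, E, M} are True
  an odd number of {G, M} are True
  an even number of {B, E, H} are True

Adding constraints 1, 3, 4 mod 2: every variable appears an even number of times on the left, so the left side is 0.
But the right sides sum to 1 (mod 2). 0 ≠ 1 — the system is inconsistent.

The formula is unsatisfiable.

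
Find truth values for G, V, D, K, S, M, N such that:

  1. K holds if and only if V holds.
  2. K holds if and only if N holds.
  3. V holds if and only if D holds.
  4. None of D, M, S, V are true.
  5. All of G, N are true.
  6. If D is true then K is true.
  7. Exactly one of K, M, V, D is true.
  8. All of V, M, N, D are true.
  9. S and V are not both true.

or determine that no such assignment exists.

Case V = True:
  Constraint (4) is violated (V=T) — contradiction.
Case V = False:
  Constraint (8) is violated (V=F) — contradiction.
Both cases fail — unsatisfiable.

The formula is unsatisfiable.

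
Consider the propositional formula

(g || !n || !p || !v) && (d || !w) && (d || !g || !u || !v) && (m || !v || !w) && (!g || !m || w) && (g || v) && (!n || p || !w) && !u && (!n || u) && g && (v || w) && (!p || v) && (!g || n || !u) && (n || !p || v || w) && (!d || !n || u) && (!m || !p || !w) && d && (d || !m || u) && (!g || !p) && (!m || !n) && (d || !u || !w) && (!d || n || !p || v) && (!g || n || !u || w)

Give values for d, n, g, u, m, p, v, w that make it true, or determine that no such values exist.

d = True; n = False; g = True; u = False; m = False; p = False; v = True; w = False

Unit clause (!u) forces u = False.
In (!n || u) only !n is left, so n = False.
Unit clause (g) forces g = True.
Unit clause (d) forces d = True.
In (!g || !p) only !p is left, so p = False.
Set m = False.
Set v = True.
  then (m || !v || !w) forces w = False.
All clauses satisfied.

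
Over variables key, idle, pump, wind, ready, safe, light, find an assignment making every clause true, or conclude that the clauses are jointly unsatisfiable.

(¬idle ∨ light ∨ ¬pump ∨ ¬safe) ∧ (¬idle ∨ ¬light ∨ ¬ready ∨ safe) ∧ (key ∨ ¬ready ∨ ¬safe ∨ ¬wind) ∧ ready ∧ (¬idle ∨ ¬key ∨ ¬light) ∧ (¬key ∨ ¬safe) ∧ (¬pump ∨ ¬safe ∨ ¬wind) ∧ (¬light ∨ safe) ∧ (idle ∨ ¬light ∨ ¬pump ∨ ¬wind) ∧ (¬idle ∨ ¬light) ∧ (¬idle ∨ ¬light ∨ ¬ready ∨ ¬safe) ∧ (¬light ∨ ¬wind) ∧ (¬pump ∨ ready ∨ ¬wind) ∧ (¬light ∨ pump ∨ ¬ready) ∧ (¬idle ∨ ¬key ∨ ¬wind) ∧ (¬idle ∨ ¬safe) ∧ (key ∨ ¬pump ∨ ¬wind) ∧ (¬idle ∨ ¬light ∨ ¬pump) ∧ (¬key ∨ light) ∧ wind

key = False, idle = False, pump = False, wind = True, ready = True, safe = False, light = False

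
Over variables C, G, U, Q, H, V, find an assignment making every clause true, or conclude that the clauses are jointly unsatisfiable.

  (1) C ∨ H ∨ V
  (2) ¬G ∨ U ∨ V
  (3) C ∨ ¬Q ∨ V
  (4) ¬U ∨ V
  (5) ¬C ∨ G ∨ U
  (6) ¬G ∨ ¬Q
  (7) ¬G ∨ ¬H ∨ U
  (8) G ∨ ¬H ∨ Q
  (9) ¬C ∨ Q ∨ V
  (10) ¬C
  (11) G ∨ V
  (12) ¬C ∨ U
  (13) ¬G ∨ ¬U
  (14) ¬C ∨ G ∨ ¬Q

C: False, G: False, U: False, Q: False, H: False, V: True

Unit clause (¬C) forces C = False.
Set G = False.
  then (G ∨ V) forces V = True.
Set U = False.
Set Q = False.
  then (G ∨ ¬H ∨ Q) forces H = False.
All clauses satisfied.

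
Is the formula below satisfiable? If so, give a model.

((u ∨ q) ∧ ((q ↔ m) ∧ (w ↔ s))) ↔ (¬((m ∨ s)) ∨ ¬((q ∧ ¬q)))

m = True, u = False, q = True, s = True, w = True

  ((u ∨ q) ∧ ((q ↔ m) ∧ (w ↔ s))) ↔ (¬((m ∨ s)) ∨ ¬((q ∧ ¬q))) = True
    (u ∨ q) ∧ ((q ↔ m) ∧ (w ↔ s)) = True
      u ∨ q = True
      (q ↔ m) ∧ (w ↔ s) = True
        q ↔ m = True
        w ↔ s = True
    ¬((m ∨ s)) ∨ ¬((q ∧ ¬q)) = True
      ¬((m ∨ s)) = False
        m ∨ s = True
      ¬((q ∧ ¬q)) = True
        q ∧ ¬q = False
          ¬q = False
The formula evaluates to True.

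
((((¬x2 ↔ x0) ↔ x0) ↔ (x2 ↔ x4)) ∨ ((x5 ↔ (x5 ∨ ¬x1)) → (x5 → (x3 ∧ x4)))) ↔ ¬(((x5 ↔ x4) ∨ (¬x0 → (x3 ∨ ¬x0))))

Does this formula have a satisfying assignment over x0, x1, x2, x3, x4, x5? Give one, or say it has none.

x0 = True, x1 = True, x2 = True, x3 = False, x4 = True, x5 = True

  ((((¬x2 ↔ x0) ↔ x0) ↔ (x2 ↔ x4)) ∨ ((x5 ↔ (x5 ∨ ¬x1)) → (x5 → (x3 ∧ x4)))) ↔ ¬(((x5 ↔ x4) ∨ (¬x0 → (x3 ∨ ¬x0)))) = True
    (((¬x2 ↔ x0) ↔ x0) ↔ (x2 ↔ x4)) ∨ ((x5 ↔ (x5 ∨ ¬x1)) → (x5 → (x3 ∧ x4))) = False
      ((¬x2 ↔ x0) ↔ x0) ↔ (x2 ↔ x4) = False
        (¬x2 ↔ x0) ↔ x0 = False
          ¬x2 ↔ x0 = False
            ¬x2 = False
        x2 ↔ x4 = True
      (x5 ↔ (x5 ∨ ¬x1)) → (x5 → (x3 ∧ x4)) = False
        x5 ↔ (x5 ∨ ¬x1) = True
          x5 ∨ ¬x1 = True
            ¬x1 = False
        x5 → (x3 ∧ x4) = False
          x3 ∧ x4 = False
    ¬(((x5 ↔ x4) ∨ (¬x0 → (x3 ∨ ¬x0)))) = False
      (x5 ↔ x4) ∨ (¬x0 → (x3 ∨ ¬x0)) = True
        x5 ↔ x4 = True
        ¬x0 → (x3 ∨ ¬x0) = True
          ¬x0 = False
          x3 ∨ ¬x0 = False
            ¬x0 = False
The formula evaluates to True.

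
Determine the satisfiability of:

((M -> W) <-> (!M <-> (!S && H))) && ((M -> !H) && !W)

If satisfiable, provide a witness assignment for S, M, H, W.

S = False, M = False, H = True, W = False

  (M -> W) <-> (!M <-> (!S && H)) = True
    M -> W = True
    !M <-> (!S && H) = True
      !M = True
      !S && H = True
        !S = True
  (M -> !H) && !W = True
    M -> !H = True
      !H = False
    !W = True
Both conjuncts True, so the formula holds.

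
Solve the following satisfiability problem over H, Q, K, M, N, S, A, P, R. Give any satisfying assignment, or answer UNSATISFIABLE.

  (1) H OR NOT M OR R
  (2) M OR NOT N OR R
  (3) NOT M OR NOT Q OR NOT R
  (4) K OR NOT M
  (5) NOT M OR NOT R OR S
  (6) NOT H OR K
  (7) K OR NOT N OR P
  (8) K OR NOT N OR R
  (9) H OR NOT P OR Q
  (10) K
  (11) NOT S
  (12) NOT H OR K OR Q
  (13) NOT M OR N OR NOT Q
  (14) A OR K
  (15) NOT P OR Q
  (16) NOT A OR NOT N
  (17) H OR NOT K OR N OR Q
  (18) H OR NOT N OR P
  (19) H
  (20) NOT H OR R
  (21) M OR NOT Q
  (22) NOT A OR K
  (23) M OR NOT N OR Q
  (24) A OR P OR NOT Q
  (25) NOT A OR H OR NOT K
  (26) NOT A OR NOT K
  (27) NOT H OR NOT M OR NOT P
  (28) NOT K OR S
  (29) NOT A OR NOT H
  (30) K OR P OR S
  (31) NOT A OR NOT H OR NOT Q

Case K = True:
  (NOT S) forces S = False.
  Clause (NOT K OR S) is falsified — contradiction.
Case K = False:
  Clause (K) is falsified — contradiction.
Both cases fail, so the formula is unsatisfiable.

No satisfying assignment exists.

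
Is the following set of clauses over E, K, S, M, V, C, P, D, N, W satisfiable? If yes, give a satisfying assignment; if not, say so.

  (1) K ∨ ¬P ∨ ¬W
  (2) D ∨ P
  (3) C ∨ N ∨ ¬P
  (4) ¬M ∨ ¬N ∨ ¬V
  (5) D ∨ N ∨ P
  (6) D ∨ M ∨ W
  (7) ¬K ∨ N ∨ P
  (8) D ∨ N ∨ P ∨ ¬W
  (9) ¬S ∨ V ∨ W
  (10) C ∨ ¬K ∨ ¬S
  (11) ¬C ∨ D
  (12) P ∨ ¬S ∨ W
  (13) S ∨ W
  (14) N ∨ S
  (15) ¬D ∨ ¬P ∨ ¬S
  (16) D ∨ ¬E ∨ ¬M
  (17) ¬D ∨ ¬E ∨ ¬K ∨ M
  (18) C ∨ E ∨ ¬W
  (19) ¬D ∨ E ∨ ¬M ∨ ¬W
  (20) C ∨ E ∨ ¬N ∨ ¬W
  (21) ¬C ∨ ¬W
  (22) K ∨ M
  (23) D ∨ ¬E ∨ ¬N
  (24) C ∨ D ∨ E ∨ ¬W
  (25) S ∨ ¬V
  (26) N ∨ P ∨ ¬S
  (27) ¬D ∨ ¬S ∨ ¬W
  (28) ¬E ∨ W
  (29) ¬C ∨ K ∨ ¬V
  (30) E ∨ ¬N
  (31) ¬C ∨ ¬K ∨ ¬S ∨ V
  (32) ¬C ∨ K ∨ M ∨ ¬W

Set E = True.
  then (¬E ∨ W) forces W = True.
  then (¬C ∨ ¬W) forces C = False.
Set K = True.
  then (C ∨ ¬K ∨ ¬S) forces S = False.
  then (N ∨ S) forces N = True.
  then (D ∨ ¬E ∨ ¬N) forces D = True.
  then (S ∨ ¬V) forces V = False.
  then (¬D ∨ ¬E ∨ ¬K ∨ M) forces M = True.
Set P = True.
All clauses satisfied.

E=T, K=T, S=F, M=T, V=F, C=F, P=T, D=T, N=T, W=T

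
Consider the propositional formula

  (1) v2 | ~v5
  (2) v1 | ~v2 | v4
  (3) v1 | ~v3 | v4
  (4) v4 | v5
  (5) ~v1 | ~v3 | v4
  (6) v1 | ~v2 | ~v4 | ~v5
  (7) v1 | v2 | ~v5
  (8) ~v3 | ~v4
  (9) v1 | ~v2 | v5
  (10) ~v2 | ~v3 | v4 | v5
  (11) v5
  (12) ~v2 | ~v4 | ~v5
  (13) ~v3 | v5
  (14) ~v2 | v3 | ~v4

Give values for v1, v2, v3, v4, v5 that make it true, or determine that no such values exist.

v1 = True, v2 = True, v3 = False, v4 = False, v5 = True

Unit clause (v5) forces v5 = True.
In (v2 | ~v5) only v2 is left, so v2 = True.
In (~v2 | ~v4 | ~v5) only ~v4 is left, so v4 = False.
In (v1 | ~v2 | v4) only v1 is left, so v1 = True.
In (~v1 | ~v3 | v4) only ~v3 is left, so v3 = False.
All clauses satisfied.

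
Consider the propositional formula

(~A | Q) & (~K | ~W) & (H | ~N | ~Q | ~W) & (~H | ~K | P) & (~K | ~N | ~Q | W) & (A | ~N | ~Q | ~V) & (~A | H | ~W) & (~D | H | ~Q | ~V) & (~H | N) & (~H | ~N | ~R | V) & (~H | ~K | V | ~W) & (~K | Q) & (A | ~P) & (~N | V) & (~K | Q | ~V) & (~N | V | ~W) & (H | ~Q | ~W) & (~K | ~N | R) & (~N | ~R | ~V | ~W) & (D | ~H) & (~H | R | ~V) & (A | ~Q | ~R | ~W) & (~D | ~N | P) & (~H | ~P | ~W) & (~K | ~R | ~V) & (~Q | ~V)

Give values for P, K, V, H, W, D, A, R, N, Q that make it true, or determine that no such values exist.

Set P = True.
  then (A | ~P) forces A = True.
  then (~A | Q) forces Q = True.
  then (~Q | ~V) forces V = False.
  then (~N | V) forces N = False.
  then (~H | N) forces H = False.
  then (H | ~Q | ~W) forces W = False.
Set K = True.
Set D = True.
Set R = True.
All clauses satisfied.

P: True, K: True, V: False, H: False, W: False, D: True, A: True, R: True, N: False, Q: True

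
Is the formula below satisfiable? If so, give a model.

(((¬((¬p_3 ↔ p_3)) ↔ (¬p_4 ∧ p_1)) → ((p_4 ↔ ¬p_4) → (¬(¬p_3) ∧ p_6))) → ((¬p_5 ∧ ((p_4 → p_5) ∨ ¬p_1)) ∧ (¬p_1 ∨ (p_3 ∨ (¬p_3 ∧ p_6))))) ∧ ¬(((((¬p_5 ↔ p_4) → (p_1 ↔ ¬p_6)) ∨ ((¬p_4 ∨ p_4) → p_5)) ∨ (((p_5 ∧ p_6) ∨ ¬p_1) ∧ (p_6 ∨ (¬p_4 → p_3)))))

Unsatisfiable

Case p_5 = True: the conjunct ¬(((((¬p_5 ↔ p_4) → (p_1 ↔ ¬p_6)) ∨ ((¬p_4 ∨ p_4) → p_5)) ∨ (((p_5 ∧ p_6) ∨ ¬p_1) ∧ (p_6 ∨ (¬p_4 → p_3))))) becomes ¬((True ∨ ((p_6 ∨ ¬p_1) ∧ (p_6 ∨ (¬p_4 → p_3))))) = False.
Case p_5 = False: the formula simplifies to (((¬((¬p_3 ↔ p_3)) ↔ (¬p_4 ∧ p_1)) → ((p_4 ↔ ¬p_4) → (¬(¬p_3) ∧ p_6))) → ((¬p_4 ∨ ¬p_1) ∧ (¬p_1 ∨ (p_3 ∨ (¬p_3 ∧ p_6))))) ∧ ¬((((p_4 → (p_1 ↔ ¬p_6)) ∨ ¬((¬p_4 ∨ p_4))) ∨ (¬p_1 ∧ (p_6 ∨ (¬p_4 → p_3))))).
  p_4 = True: simplifies to (¬p_1 ∧ (¬p_1 ∨ (p_3 ∨ (¬p_3 ∧ p_6)))) ∧ ¬(((p_1 ↔ ¬p_6) ∨ ¬p_1)).
    p_1 = True: the conjunct ¬p_1 is False.
    p_1 = False: the conjunct ¬(((p_1 ↔ ¬p_6) ∨ ¬p_1)) becomes ¬((p_6 ∨ True)) = False.
  p_4 = False: the conjunct ¬((((p_4 → (p_1 ↔ ¬p_6)) ∨ ¬((¬p_4 ∨ p_4))) ∨ (¬p_1 ∧ (p_6 ∨ (¬p_4 → p_3))))) becomes ¬((True ∨ (¬p_1 ∧ (p_6 ∨ p_3)))) = False.
Both cases fail — unsatisfiable.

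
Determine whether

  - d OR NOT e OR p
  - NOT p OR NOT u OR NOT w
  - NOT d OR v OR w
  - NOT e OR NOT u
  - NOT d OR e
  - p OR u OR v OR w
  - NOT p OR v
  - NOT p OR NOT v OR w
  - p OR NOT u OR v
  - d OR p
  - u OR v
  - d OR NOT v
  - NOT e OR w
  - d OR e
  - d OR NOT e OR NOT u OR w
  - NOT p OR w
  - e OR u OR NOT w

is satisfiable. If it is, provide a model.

e=T, d=T, w=T, v=T, p=F, u=F

Try e = False:
  (NOT d OR e) forces d = False.
  clause (d OR e) is falsified — backtrack.
So e = True.
  then (NOT e OR NOT u) forces u = False.
  then (u OR v) forces v = True.
  then (d OR NOT v) forces d = True.
  then (NOT e OR w) forces w = True.
Set p = False.
All clauses satisfied.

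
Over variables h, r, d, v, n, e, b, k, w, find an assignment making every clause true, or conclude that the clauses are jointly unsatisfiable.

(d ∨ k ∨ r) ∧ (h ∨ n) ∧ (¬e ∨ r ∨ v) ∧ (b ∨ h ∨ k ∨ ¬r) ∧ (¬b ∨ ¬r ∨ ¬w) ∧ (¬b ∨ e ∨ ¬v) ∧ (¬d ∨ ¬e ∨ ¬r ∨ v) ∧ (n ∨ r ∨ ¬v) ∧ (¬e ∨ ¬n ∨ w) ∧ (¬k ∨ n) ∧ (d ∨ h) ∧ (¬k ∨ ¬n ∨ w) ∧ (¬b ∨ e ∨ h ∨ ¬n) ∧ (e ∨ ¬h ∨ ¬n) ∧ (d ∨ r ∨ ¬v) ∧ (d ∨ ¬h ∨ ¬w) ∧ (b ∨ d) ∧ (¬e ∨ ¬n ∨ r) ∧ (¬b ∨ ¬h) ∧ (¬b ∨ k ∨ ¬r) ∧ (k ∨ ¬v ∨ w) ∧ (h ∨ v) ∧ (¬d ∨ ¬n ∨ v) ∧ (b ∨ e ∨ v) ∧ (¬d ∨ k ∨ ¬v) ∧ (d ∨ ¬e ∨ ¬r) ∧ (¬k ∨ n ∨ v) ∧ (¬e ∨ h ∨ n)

h=F, r=T, d=T, v=T, n=T, e=F, b=F, k=T, w=T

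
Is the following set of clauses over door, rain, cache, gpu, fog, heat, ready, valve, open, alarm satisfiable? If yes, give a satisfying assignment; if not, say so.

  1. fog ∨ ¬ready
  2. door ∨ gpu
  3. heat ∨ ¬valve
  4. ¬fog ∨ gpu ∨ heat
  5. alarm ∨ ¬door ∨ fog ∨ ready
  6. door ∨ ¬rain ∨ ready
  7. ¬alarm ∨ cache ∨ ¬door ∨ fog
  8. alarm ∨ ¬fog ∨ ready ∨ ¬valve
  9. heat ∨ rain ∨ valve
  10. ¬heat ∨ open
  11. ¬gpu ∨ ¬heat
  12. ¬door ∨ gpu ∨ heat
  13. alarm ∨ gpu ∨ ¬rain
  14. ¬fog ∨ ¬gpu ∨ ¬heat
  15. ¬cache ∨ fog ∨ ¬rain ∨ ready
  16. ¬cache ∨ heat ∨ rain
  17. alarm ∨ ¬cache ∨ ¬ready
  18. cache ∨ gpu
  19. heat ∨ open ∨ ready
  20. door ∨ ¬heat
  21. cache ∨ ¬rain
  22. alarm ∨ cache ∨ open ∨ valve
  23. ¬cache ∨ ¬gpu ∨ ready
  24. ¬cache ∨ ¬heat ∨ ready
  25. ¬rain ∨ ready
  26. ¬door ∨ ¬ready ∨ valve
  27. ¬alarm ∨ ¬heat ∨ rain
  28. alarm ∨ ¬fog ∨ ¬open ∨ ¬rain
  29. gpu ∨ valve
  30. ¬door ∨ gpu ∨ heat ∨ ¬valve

door: False, rain: True, cache: True, gpu: True, fog: True, heat: False, ready: True, valve: False, open: True, alarm: True

Set door = False.
  then (door ∨ gpu) forces gpu = True.
  then (¬gpu ∨ ¬heat) forces heat = False.
  then (heat ∨ ¬valve) forces valve = False.
  then (heat ∨ rain ∨ valve) forces rain = True.
  then (cache ∨ ¬rain) forces cache = True.
  then (¬cache ∨ ¬gpu ∨ ready) forces ready = True.
  then (fog ∨ ¬ready) forces fog = True.
  then (alarm ∨ ¬cache ∨ ¬ready) forces alarm = True.
Set open = True.
All clauses satisfied.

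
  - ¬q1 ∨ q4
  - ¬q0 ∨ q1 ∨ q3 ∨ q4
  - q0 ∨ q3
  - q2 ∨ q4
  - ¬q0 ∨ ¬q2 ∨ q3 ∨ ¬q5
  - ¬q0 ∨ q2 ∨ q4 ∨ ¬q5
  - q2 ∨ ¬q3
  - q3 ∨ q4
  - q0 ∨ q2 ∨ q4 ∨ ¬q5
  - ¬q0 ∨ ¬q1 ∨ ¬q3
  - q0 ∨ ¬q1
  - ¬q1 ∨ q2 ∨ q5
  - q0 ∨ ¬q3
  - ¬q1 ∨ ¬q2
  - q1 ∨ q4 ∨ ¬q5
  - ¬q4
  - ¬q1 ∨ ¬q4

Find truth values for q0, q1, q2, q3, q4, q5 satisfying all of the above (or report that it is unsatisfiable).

Unit clause (¬q4) forces q4 = False.
In (¬q1 ∨ q4) only ¬q1 is left, so q1 = False.
In (q2 ∨ q4) only q2 is left, so q2 = True.
In (q3 ∨ q4) only q3 is left, so q3 = True.
In (q0 ∨ ¬q3) only q0 is left, so q0 = True.
In (q1 ∨ q4 ∨ ¬q5) only ¬q5 is left, so q5 = False.
All clauses satisfied.

q0 = True, q1 = False, q2 = True, q3 = True, q4 = False, q5 = False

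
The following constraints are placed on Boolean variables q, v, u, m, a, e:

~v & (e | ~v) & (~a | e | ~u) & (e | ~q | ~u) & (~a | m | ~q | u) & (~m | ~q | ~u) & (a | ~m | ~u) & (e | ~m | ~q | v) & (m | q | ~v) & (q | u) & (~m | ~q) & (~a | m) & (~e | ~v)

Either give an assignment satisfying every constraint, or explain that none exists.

q = True; v = False; u = False; m = False; a = False; e = False

Unit clause (~v) forces v = False.
Set q = True.
  then (~m | ~q) forces m = False.
  then (~a | m) forces a = False.
Set u = False.
Set e = False.
All clauses satisfied.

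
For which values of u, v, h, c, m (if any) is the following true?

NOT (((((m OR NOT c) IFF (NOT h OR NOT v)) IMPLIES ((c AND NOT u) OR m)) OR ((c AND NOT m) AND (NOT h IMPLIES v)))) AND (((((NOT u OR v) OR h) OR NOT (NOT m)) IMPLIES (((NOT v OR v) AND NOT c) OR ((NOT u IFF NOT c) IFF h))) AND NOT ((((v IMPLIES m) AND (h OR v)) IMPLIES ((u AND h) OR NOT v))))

The formula is unsatisfiable.

Case v = True: the formula simplifies to NOT (((((m OR NOT c) IFF NOT h) IMPLIES ((c AND NOT u) OR m)) OR (c AND NOT m))) AND ((NOT c OR ((NOT u IFF NOT c) IFF h)) AND NOT ((m IMPLIES (u AND h)))).
  m = True: the conjunct NOT (((((m OR NOT c) IFF NOT h) IMPLIES ((c AND NOT u) OR m)) OR (c AND NOT m))) becomes NOT ((True OR False)) = False.
  m = False: the conjunct NOT ((m IMPLIES (u AND h))) becomes NOT ((False IMPLIES (u AND h))) = False.
Case v = False: the conjunct NOT ((((v IMPLIES m) AND (h OR v)) IMPLIES ((u AND h) OR NOT v))) becomes NOT ((h IMPLIES True)) = False.
Both cases fail — unsatisfiable.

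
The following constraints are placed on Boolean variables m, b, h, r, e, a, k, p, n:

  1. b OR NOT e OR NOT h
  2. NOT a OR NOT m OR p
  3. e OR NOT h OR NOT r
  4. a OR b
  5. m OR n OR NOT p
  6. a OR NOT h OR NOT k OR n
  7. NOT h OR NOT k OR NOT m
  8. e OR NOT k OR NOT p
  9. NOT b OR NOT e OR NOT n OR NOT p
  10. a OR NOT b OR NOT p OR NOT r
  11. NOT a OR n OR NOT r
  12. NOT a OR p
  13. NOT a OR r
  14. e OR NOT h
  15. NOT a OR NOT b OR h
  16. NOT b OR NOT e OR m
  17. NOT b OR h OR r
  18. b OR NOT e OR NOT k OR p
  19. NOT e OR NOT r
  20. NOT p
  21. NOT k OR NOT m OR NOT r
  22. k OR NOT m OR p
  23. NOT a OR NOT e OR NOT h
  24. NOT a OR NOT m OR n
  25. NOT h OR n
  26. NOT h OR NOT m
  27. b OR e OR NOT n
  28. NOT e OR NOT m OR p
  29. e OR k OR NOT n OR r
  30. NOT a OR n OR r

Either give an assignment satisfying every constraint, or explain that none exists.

Unit clause (NOT p) forces p = False.
In (NOT a OR p) only NOT a is left, so a = False.
In (a OR b) only b is left, so b = True.
Try m = True:
  (k OR NOT m OR p) forces k = True.
  (NOT h OR NOT k OR NOT m) forces h = False.
  (NOT b OR h OR r) forces r = True.
  clause (NOT k OR NOT m OR NOT r) is falsified — backtrack.
So m = False.
  then (NOT b OR NOT e OR m) forces e = False.
  then (e OR NOT h) forces h = False.
  then (NOT b OR h OR r) forces r = True.
Set k = True.
Set n = True.
All clauses satisfied.

m = False; b = True; h = False; r = True; e = False; a = False; k = True; p = False; n = True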